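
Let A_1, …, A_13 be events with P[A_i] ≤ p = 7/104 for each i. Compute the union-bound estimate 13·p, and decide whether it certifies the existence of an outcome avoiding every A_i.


Union bound: P[∪_{i=1}^{13} A_i] ≤ Σ_i P[A_i] ≤ 13·p = 13·(7/104) = 7/8.
Numerically: 7/8 ≈ 0.87500.
Is 7/8 < 1? YES.
Since P[∪ A_i] ≤ 7/8 < 1, the complement has P[∩ A_i^c] ≥ 1 − 7/8 = 1/8 > 0, so some outcome avoids every A_i.

13·p = 7/8 ≈ 0.87500; existence CERTIFIED by the union bound.


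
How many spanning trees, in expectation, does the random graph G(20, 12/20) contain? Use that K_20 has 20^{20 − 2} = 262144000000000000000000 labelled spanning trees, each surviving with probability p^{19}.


K_20 has 20^{20 − 2} = 262144000000000000000000 labelled spanning trees.
For each such spanning tree H, let X_H = 1 if all 19 edges of H are present in G. Then P[X_H = 1] = p^{19} = (3/5)^{19} = 1162261467/19073486328125.
Summing the indicators: E[X] = Σ_H E[X_H] = 262144000000000000000000 · p^{19} = 262144000000000000000000 · 1162261467/19073486328125 = 79869999842655731712/5.
Numerically: E[X] ≈ 1.5974e+19.

E[X] = 262144000000000000000000 · (3/5)^{19} = 79869999842655731712/5 ≈ 1.5974e+19.


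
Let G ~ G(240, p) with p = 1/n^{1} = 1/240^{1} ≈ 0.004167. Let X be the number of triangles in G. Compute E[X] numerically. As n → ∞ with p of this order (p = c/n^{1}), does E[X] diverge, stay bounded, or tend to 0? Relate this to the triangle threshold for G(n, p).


Number of potential triangles: C(240, 3) = 2275280.
Each occurs with probability p³ ≈ (0.004167)³ ≈ 7.233796e-08.
By linearity: E[X] = C(240, 3)·p³ ≈ 2275280 · 7.233796e-08 ≈ 0.1646.
Here α = 1, so p = 1/n is exactly at the triangle threshold p ~ 1/n. Asymptotically E[X] → c³/6 = 1³/6 = 1/6 ≈ 0.1667, a bounded constant. In this regime the triangle count is asymptotically Poisson(c³/6).

E[X] ≈ 0.1646; in regime p = Θ(1/n^{1}) E[X] stays bounded (at the triangle threshold p ~ 1/n).


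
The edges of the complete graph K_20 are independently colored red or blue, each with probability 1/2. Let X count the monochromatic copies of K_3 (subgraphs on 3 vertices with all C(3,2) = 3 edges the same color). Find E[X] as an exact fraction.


Let X = Σ_S X_S over the C(20, 3) = 1140 subsets S of size 3, where X_S = 1 if the K_3 on S is monochromatic.
For a fixed S, the K_3 on S has C(3, 2) = 3 edges. P[all 3 edges red] = (1/2)^3, and likewise for blue, so P[monochromatic] = 2·(1/2)^3 = 2^{1 − 3} = 1/4.
Summing: E[X] = C(20, 3) · 2^{1 − 3} = 1140 · 1/4 = 285.
Numerically: E[X] ≈ 285.00000.

E[X] = C(20,3)·2^(1−C(3,2)) = 285 ≈ 285.00000.


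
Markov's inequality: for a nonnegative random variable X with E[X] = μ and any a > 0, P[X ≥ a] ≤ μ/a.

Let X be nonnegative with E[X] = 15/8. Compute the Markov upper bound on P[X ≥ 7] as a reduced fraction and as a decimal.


μ = E[X] = 15/8, a = 7.
Markov: P[X ≥ 7] ≤ μ/a = (15/8)/7 = 15/56.
Numerically: ≈ 0.268.
(Since a = 7 > μ = 1.875, the bound 15/56 is < 1 and informative.)

P[X ≥ 7] ≤ 15/56 ≈ 0.268.


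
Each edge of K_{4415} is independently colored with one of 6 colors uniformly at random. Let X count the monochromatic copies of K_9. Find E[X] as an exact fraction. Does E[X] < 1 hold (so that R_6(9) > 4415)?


E[X] = C(4415, 9) · 6^{1 − 36} = 1742086910069196051229123255 · 6^{−35} = 1742086910069196051229123255/1719070799748422591028658176.
As a reduced fraction: E[X] = 1742086910069196051229123255/1719070799748422591028658176 ≈ 1.0133887.
Is E[X] < 1? NO.
Since E[X] ≥ 1, the first-moment bound is inconclusive at n = 4415; it does NOT by itself certify R_6(9) > 4415.

E[X] = 1742086910069196051229123255/1719070799748422591028658176 ≈ 1.0133887; E[X] ≥ 1; first-moment method inconclusive here.


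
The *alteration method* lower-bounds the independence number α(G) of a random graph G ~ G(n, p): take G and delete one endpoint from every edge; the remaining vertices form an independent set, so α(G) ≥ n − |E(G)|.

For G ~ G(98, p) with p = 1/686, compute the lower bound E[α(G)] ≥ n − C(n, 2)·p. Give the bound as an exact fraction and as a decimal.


E[|E(G)|] = C(98, 2)·p = 4753 · (1/686) = 97/14.
E[α(G)] ≥ n − E[|E(G)|] = 98 − 97/14 = 1275/14.
Numerically: ≈ 91.071.
(This is only a lower bound; the true E[α(G)] may be larger.)

E[α(G)] ≥ 1275/14 ≈ 91.071.


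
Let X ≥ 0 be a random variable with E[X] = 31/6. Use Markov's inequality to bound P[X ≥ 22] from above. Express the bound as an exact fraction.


μ = E[X] = 31/6, a = 22.
Markov: P[X ≥ 22] ≤ μ/a = (31/6)/22 = 31/132.
Numerically: ≈ 0.23485.
(Since a = 22 > μ = 5.16667, the bound 31/132 is < 1 and informative.)

P[X ≥ 22] ≤ 31/132 ≈ 0.23485.


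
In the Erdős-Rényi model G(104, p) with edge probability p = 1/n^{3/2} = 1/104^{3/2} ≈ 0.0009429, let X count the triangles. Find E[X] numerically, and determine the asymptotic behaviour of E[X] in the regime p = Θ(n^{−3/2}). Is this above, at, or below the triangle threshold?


Number of potential triangles: C(104, 3) = 182104.
Each occurs with probability p³ ≈ (0.0009429)³ ≈ 8.382045e-10.
By linearity: E[X] = C(104, 3)·p³ ≈ 182104 · 8.382045e-10 ≈ 0.0002.
Since α = 3/2 > 1, p = c/n^{3/2} = o(1/n) is below the triangle threshold p ~ 1/n. Asymptotically E[X] ~ (c³/6)·n^{3(1−α)} = (1³/6)·n^{-1.5} → 0, so by Markov's inequality G has no triangles w.h.p.

E[X] ≈ 0.0002; in regime p = Θ(1/n^{3/2}) E[X] tends to 0 (below the triangle threshold p ~ 1/n).


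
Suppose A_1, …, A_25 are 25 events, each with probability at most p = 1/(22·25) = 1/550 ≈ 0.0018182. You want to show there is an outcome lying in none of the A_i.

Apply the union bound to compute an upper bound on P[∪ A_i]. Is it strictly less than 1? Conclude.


Union bound: P[∪_{i=1}^{25} A_i] ≤ Σ_i P[A_i] ≤ 25·p = 25·(1/550) = 1/22.
Numerically: 1/22 ≈ 0.0454545.
Is 1/22 < 1? YES.
Since P[∪ A_i] ≤ 1/22 < 1, the complement has P[∩ A_i^c] ≥ 1 − 1/22 = 21/22 > 0, so some outcome avoids every A_i.

25·p = 1/22 ≈ 0.0454545; existence CERTIFIED by the union bound.


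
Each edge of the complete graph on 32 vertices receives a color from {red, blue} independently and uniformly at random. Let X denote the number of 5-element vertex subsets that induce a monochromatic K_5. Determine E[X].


Let X = Σ_S X_S over the C(32, 5) = 201376 subsets S of size 5, where X_S = 1 if the K_5 on S is monochromatic.
For a fixed S, the K_5 on S has C(5, 2) = 10 edges. P[all 10 edges red] = (1/2)^10, and likewise for blue, so P[monochromatic] = 2·(1/2)^10 = 2^{1 − 10} = 1/512.
Summing: E[X] = C(32, 5) · 2^{1 − 10} = 201376 · 1/512 = 6293/16.
Numerically: E[X] ≈ 393.312.

E[X] = C(32,5)·2^(1−C(5,2)) = 6293/16 ≈ 393.312.


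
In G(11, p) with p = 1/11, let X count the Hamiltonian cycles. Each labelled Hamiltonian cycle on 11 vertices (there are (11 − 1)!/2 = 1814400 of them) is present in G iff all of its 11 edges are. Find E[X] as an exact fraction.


K_11 has (11 − 1)!/2 = 1814400 labelled Hamiltonian cycles.
For each such Hamiltonian cycle H, let X_H = 1 if all 11 edges of H are present in G. Then P[X_H = 1] = p^{11} = (1/11)^{11} = 1/285311670611.
Summing the indicators: E[X] = Σ_H E[X_H] = 1814400 · p^{11} = 1814400 · 1/285311670611 = 1814400/285311670611.
Numerically: E[X] ≈ 6.3594e-06.

E[X] = 1814400 · (1/11)^{11} = 1814400/285311670611 ≈ 6.3594e-06.


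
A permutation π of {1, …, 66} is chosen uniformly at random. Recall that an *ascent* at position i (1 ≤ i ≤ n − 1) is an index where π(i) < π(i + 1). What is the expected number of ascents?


Write X = Σ X_I over i = 1, …, 65, with X_I the indicator of one ascent.
There are 65 indicators.
For each fixed i, the pair (π(i), π(i+1)) is a uniformly random ordered pair of distinct values from {1, …, 66}; by symmetry P[π(i) < π(i+1)] = 1/2.
By linearity: E[X] = 65 · (1/2) = (66 − 1) · (1/2) = 65/2 ≈ 32.5000.

E[X] = 65/2 = 32.5000.


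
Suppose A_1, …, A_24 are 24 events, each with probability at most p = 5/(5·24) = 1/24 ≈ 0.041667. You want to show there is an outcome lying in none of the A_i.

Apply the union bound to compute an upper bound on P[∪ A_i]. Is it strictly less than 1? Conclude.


Union bound: P[∪_{i=1}^{24} A_i] ≤ Σ_i P[A_i] ≤ 24·p = 24·(1/24) = 1.
Numerically: 1 ≈ 1.000000.
Is 1 < 1? NO.
Since the bound 1 is ≥ 1, the union bound is uninformative here; it does NOT by itself certify existence.

24·p = 1 ≈ 1.000000; existence NOT certified by the union bound.


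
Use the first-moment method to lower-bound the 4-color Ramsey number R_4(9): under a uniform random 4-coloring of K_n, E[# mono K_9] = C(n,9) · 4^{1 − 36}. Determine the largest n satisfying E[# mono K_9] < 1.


We need C(n, 9) · 4^{1 − 36} < 1, i.e. C(n, 9) < 4^{36 − 1} = 1180591620717411303424.
Check values of n near the boundary:
  n = 913: C(913, 9) = 1167605542753639808390; 1167605542753639808390 < 1180591620717411303424? YES
  n = 914: C(914, 9) = 1179217089587653905932; 1179217089587653905932 < 1180591620717411303424? YES
  n = 915: C(915, 9) = 1190931166636537885130; 1190931166636537885130 < 1180591620717411303424? NO
  n = 916: C(916, 9) = 1202748565202942340440; 1202748565202942340440 < 1180591620717411303424? NO
  n = 917: C(917, 9) = 1214670081818390006810; 1214670081818390006810 < 1180591620717411303424? NO
The largest n with C(n, 9) < 1180591620717411303424 is n = 914 (where E[X] = 294804272396913476483/295147905179352825856 ≈ 0.99884). Hence R_4(9) > 914, i.e. R_4(9) ≥ 915.

Largest n = 914; hence R_4(9) > 914.


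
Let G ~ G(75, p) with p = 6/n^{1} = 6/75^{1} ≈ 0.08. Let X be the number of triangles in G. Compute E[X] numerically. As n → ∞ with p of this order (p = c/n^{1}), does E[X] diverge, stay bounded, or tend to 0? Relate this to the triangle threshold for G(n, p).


Number of potential triangles: C(75, 3) = 67525.
Each occurs with probability p³ ≈ (0.08)³ ≈ 5.120000e-04.
By linearity: E[X] = C(75, 3)·p³ ≈ 67525 · 5.120000e-04 ≈ 34.5728.
Here α = 1, so p = 6/n is exactly at the triangle threshold p ~ 1/n. Asymptotically E[X] → c³/6 = 6³/6 = 36 ≈ 36.0000, a bounded constant. In this regime the triangle count is asymptotically Poisson(c³/6).

E[X] ≈ 34.5728; in regime p = Θ(1/n^{1}) E[X] stays bounded (at the triangle threshold p ~ 1/n).


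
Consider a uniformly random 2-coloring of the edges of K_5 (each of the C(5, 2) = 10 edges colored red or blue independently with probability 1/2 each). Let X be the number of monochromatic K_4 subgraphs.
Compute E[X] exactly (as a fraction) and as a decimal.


Let X = Σ_S X_S over the C(5, 4) = 5 subsets S of size 4, where X_S = 1 if the K_4 on S is monochromatic.
For a fixed S, the K_4 on S has C(4, 2) = 6 edges. P[all 6 edges red] = (1/2)^6, and likewise for blue, so P[monochromatic] = 2·(1/2)^6 = 2^{1 − 6} = 1/32.
Summing: E[X] = C(5, 4) · 2^{1 − 6} = 5 · 1/32 = 5/32.
Numerically: E[X] ≈ 0.1562.

E[X] = C(5,4)·2^(1−C(4,2)) = 5/32 ≈ 0.1562.


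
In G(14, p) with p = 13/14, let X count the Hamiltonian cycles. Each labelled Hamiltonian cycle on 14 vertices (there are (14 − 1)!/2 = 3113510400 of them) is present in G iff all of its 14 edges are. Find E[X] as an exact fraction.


K_14 has (14 − 1)!/2 = 3113510400 labelled Hamiltonian cycles.
For each such Hamiltonian cycle H, let X_H = 1 if all 14 edges of H are present in G. Then P[X_H = 1] = p^{14} = (13/14)^{14} = 3937376385699289/11112006825558016.
By linearity: E[X] = Σ_H E[X_H] = 3113510400 · p^{14} = 3113510400 · 3937376385699289/11112006825558016 = 3420497300666614836525/3100448333024.
Numerically: E[X] ≈ 1.1032e+09.

E[X] = 3113510400 · (13/14)^{14} = 3420497300666614836525/3100448333024 ≈ 1.1032e+09.


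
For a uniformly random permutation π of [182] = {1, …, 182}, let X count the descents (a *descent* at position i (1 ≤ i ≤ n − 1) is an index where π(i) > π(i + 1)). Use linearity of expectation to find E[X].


Write X = Σ X_I over i = 1, …, 181, with X_I the indicator of one descent.
There are 181 indicators.
For each fixed i, the pair (π(i), π(i+1)) is a uniformly random ordered pair of distinct values from {1, …, 182}; by symmetry P[π(i) > π(i+1)] = 1/2.
By linearity: E[X] = 181 · (1/2) = (182 − 1) · (1/2) = 181/2 ≈ 90.50000.

E[X] = 181/2 = 90.50000.


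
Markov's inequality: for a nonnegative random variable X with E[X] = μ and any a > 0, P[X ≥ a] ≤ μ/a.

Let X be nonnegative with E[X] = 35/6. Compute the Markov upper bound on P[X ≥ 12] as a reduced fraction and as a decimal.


μ = E[X] = 35/6, a = 12.
Markov: P[X ≥ 12] ≤ μ/a = (35/6)/12 = 35/72.
Numerically: ≈ 0.486.
(Since a = 12 > μ = 5.833, the bound 35/72 is < 1 and informative.)

P[X ≥ 12] ≤ 35/72 ≈ 0.486.


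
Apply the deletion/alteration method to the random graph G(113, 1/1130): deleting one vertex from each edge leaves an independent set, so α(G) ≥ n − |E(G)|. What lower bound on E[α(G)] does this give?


E[|E(G)|] = C(113, 2)·p = 6328 · (1/1130) = 28/5.
E[α(G)] ≥ n − E[|E(G)|] = 113 − 28/5 = 537/5.
Numerically: ≈ 107.400000.
(This is only a lower bound; the true E[α(G)] may be larger.)

E[α(G)] ≥ 537/5 ≈ 107.400000.


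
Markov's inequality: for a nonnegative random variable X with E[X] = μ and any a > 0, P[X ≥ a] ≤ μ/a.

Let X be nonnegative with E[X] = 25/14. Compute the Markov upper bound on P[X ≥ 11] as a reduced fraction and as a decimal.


μ = E[X] = 25/14, a = 11.
Markov: P[X ≥ 11] ≤ μ/a = (25/14)/11 = 25/154.
Numerically: ≈ 0.162338.
(Since a = 11 > μ = 1.785714, the bound 25/154 is < 1 and informative.)

P[X ≥ 11] ≤ 25/154 ≈ 0.162338.


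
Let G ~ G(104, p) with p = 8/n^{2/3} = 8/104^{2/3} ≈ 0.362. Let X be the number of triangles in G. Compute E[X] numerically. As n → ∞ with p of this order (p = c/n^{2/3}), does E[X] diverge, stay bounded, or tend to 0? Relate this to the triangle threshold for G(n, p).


Number of potential triangles: C(104, 3) = 182104.
Each occurs with probability p³ ≈ (0.362)³ ≈ 4.73373e-02.
By linearity: E[X] = C(104, 3)·p³ ≈ 182104 · 4.73373e-02 ≈ 8620.308.
Since α = 2/3 < 1, p = c/n^{2/3} ≫ 1/n is above the triangle threshold p ~ 1/n. Asymptotically E[X] ~ (c³/6)·n^{3(1−α)} = (8³/6)·n^{1} → ∞; triangles are abundant w.h.p.

E[X] ≈ 8620.308; in regime p = Θ(1/n^{2/3}) E[X] diverges (above the triangle threshold p ~ 1/n).


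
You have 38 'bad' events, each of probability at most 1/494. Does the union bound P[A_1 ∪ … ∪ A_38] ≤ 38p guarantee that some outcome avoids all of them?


Union bound: P[∪_{i=1}^{38} A_i] ≤ Σ_i P[A_i] ≤ 38·p = 38·(1/494) = 1/13.
Numerically: 1/13 ≈ 0.07692.
Is 1/13 < 1? YES.
Since P[∪ A_i] ≤ 1/13 < 1, the complement has P[∩ A_i^c] ≥ 1 − 1/13 = 12/13 > 0, so some outcome avoids every A_i.

38·p = 1/13 ≈ 0.07692; existence CERTIFIED by the union bound.


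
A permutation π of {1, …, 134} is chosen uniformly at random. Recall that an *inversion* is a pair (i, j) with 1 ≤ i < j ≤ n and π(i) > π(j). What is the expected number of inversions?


Write X = Σ X_I over the C(134, 2) = 8911 pairs i < j, with X_I the indicator of one inversion.
There are 8911 indicators.
For each fixed pair i < j, the values π(i) and π(j) are two distinct elements of {1, …, 134} in uniformly random order; by symmetry P[π(i) > π(j)] = 1/2.
By linearity: E[X] = 8911 · (1/2) = C(134, 2) · (1/2) = 8911/2 = 8911/2 ≈ 4455.50000.

E[X] = 8911/2 = 4455.50000.


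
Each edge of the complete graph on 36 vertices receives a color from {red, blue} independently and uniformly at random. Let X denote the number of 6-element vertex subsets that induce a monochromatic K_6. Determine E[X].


Let X = Σ_S X_S over the C(36, 6) = 1947792 subsets S of size 6, where X_S = 1 if the K_6 on S is monochromatic.
For a fixed S, the K_6 on S has C(6, 2) = 15 edges. P[all 15 edges red] = (1/2)^15, and likewise for blue, so P[monochromatic] = 2·(1/2)^15 = 2^{1 − 15} = 1/16384.
Summing: E[X] = C(36, 6) · 2^{1 − 15} = 1947792 · 1/16384 = 121737/1024.
Numerically: E[X] ≈ 118.88379.

E[X] = C(36,6)·2^(1−C(6,2)) = 121737/1024 ≈ 118.88379.


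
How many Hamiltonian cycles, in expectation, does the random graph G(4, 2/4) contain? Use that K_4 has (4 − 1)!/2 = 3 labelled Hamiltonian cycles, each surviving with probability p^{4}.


K_4 has (4 − 1)!/2 = 3 labelled Hamiltonian cycles.
For each such Hamiltonian cycle H, let X_H = 1 if all 4 edges of H are present in G. Then P[X_H = 1] = p^{4} = (1/2)^{4} = 1/16.
By linearity: E[X] = Σ_H E[X_H] = 3 · p^{4} = 3 · 1/16 = 3/16.
Numerically: E[X] ≈ 0.188.

E[X] = 3 · (1/2)^{4} = 3/16 ≈ 0.188.


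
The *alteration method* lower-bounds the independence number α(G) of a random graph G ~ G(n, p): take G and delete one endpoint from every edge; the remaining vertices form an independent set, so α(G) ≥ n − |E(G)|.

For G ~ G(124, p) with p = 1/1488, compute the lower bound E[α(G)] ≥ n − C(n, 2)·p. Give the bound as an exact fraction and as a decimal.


E[|E(G)|] = C(124, 2)·p = 7626 · (1/1488) = 41/8.
E[α(G)] ≥ n − E[|E(G)|] = 124 − 41/8 = 951/8.
Numerically: ≈ 118.8750.
(This is only a lower bound; the true E[α(G)] may be larger.)

E[α(G)] ≥ 951/8 ≈ 118.8750.


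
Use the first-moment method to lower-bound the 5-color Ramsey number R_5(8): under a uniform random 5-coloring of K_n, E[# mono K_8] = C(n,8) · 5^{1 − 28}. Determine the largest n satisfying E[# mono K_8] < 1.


We need C(n, 8) · 5^{1 − 28} < 1, i.e. C(n, 8) < 5^{28 − 1} = 7450580596923828125.
Check values of n near the boundary:
  n = 861: C(861, 8) = 7250034996615275865; 7250034996615275865 < 7450580596923828125? YES
  n = 862: C(862, 8) = 7317951015318931845; 7317951015318931845 < 7450580596923828125? YES
  n = 863: C(863, 8) = 7386423071602617757; 7386423071602617757 < 7450580596923828125? YES
  n = 864: C(864, 8) = 7455455062926006708; 7455455062926006708 < 7450580596923828125? NO
The largest n with C(n, 8) < 7450580596923828125 is n = 863 (where E[X] = 7386423071602617757/7450580596923828125 ≈ 0.9914). Hence R_5(8) > 863, i.e. R_5(8) ≥ 864.

Largest n = 863; hence R_5(8) > 863.


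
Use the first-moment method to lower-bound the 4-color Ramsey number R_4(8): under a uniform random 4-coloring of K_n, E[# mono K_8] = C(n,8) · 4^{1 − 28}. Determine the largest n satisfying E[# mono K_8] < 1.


We need C(n, 8) · 4^{1 − 28} < 1, i.e. C(n, 8) < 4^{28 − 1} = 18014398509481984.
Check values of n near the boundary:
  n = 403: C(403, 8) = 16090020602228430; 16090020602228430 < 18014398509481984? YES
  n = 404: C(404, 8) = 16415071523485570; 16415071523485570 < 18014398509481984? YES
  n = 405: C(405, 8) = 16745853821188050; 16745853821188050 < 18014398509481984? YES
  n = 406: C(406, 8) = 17082453897995850; 17082453897995850 < 18014398509481984? YES
  n = 407: C(407, 8) = 17424959239309050; 17424959239309050 < 18014398509481984? YES
  n = 408: C(408, 8) = 17773458424095231; 17773458424095231 < 18014398509481984? YES
  n = 409: C(409, 8) = 18128041135797879; 18128041135797879 < 18014398509481984? NO
  n = 410: C(410, 8) = 18488798173326195; 18488798173326195 < 18014398509481984? NO
  n = 411: C(411, 8) = 18855821462126715; 18855821462126715 < 18014398509481984? NO
The largest n with C(n, 8) < 18014398509481984 is n = 408 (where E[X] = 17773458424095231/18014398509481984 ≈ 0.987). Hence R_4(8) > 408, i.e. R_4(8) ≥ 409.

Largest n = 408; hence R_4(8) > 408.


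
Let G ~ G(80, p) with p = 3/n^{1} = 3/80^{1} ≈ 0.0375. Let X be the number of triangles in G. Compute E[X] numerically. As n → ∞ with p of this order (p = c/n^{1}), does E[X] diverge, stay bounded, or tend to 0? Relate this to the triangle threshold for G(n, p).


Number of potential triangles: C(80, 3) = 82160.
Each occurs with probability p³ ≈ (0.0375)³ ≈ 5.27344e-05.
By linearity: E[X] = C(80, 3)·p³ ≈ 82160 · 5.27344e-05 ≈ 4.333.
Here α = 1, so p = 3/n is exactly at the triangle threshold p ~ 1/n. Asymptotically E[X] → c³/6 = 3³/6 = 9/2 ≈ 4.500, a bounded constant. In this regime the triangle count is asymptotically Poisson(c³/6).

E[X] ≈ 4.333; in regime p = Θ(1/n^{1}) E[X] stays bounded (at the triangle threshold p ~ 1/n).


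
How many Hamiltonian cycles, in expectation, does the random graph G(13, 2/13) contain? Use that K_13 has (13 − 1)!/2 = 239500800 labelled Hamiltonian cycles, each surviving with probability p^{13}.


K_13 has (13 − 1)!/2 = 239500800 labelled Hamiltonian cycles.
For each such Hamiltonian cycle H, let X_H = 1 if all 13 edges of H are present in G. Then P[X_H = 1] = p^{13} = (2/13)^{13} = 8192/302875106592253.
By linearity: E[X] = Σ_H E[X_H] = 239500800 · p^{13} = 239500800 · 8192/302875106592253 = 1961990553600/302875106592253.
Numerically: E[X] ≈ 0.006478.

E[X] = 239500800 · (2/13)^{13} = 1961990553600/302875106592253 ≈ 0.006478.


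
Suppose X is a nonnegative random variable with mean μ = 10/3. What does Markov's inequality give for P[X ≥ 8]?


μ = E[X] = 10/3, a = 8.
Markov: P[X ≥ 8] ≤ μ/a = (10/3)/8 = 5/12.
Numerically: ≈ 0.417.
(Since a = 8 > μ = 3.333, the bound 5/12 is < 1 and informative.)

P[X ≥ 8] ≤ 5/12 ≈ 0.417.


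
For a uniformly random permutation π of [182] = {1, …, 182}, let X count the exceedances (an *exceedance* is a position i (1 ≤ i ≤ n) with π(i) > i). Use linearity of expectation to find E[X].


Write X = Σ_{i=1}^{182} X_i, where X_i = 1_{π(i) > i}.
For each fixed i, π(i) is uniform over {1, …, 182} (marginal of a uniform permutation), so P[π(i) > i] = (n − i)/n. Summing: Σ_{i=1}^{182} (n − i)/n = (0 + 1 + … + 181)/182 = 182(182 − 1)/(2·182) = (182 − 1)/2.
Hence E[X] = Σ_{i=1}^{182} (182 − i)/182 = 181/2 ≈ 90.5000.

E[X] = 181/2 = 90.5000.


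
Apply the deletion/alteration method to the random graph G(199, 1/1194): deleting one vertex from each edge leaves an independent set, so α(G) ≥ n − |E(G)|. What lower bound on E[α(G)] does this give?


E[|E(G)|] = C(199, 2)·p = 19701 · (1/1194) = 33/2.
E[α(G)] ≥ n − E[|E(G)|] = 199 − 33/2 = 365/2.
Numerically: ≈ 182.500000.
(This is only a lower bound; the true E[α(G)] may be larger.)

E[α(G)] ≥ 365/2 ≈ 182.500000.


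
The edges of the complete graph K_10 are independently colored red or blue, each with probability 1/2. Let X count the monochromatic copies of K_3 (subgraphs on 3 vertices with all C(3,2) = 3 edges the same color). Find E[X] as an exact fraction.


Let X = Σ_S X_S over the C(10, 3) = 120 subsets S of size 3, where X_S = 1 if the K_3 on S is monochromatic.
For a fixed S, the K_3 on S has C(3, 2) = 3 edges. P[all 3 edges red] = (1/2)^3, and likewise for blue, so P[monochromatic] = 2·(1/2)^3 = 2^{1 − 3} = 1/4.
Summing: E[X] = C(10, 3) · 2^{1 − 3} = 120 · 1/4 = 30.
Numerically: E[X] ≈ 30.000000.

E[X] = C(10,3)·2^(1−C(3,2)) = 30 ≈ 30.000000.


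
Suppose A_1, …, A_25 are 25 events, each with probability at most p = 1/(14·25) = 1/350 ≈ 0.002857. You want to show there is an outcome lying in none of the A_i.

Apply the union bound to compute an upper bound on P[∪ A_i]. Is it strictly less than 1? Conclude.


Union bound: P[∪_{i=1}^{25} A_i] ≤ Σ_i P[A_i] ≤ 25·p = 25·(1/350) = 1/14.
Numerically: 1/14 ≈ 0.071429.
Is 1/14 < 1? YES.
Since P[∪ A_i] ≤ 1/14 < 1, the complement has P[∩ A_i^c] ≥ 1 − 1/14 = 13/14 > 0, so some outcome avoids every A_i.

25·p = 1/14 ≈ 0.071429; existence CERTIFIED by the union bound.


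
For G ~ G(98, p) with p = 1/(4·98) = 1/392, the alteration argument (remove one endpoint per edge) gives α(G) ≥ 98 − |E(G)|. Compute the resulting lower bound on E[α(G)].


E[|E(G)|] = C(98, 2)·p = 4753 · (1/392) = 97/8.
E[α(G)] ≥ n − E[|E(G)|] = 98 − 97/8 = 687/8.
Numerically: ≈ 85.875000.
(This is only a lower bound; the true E[α(G)] may be larger.)

E[α(G)] ≥ 687/8 ≈ 85.875000.


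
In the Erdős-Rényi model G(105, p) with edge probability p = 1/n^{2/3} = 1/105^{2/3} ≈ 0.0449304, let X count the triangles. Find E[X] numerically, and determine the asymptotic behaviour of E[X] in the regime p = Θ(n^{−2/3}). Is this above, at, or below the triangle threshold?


Number of potential triangles: C(105, 3) = 187460.
Each occurs with probability p³ ≈ (0.0449304)³ ≈ 9.07029478e-05.
By linearity: E[X] = C(105, 3)·p³ ≈ 187460 · 9.07029478e-05 ≈ 17.003175.
Since α = 2/3 < 1, p = c/n^{2/3} ≫ 1/n is above the triangle threshold p ~ 1/n. Asymptotically E[X] ~ (c³/6)·n^{3(1−α)} = (1³/6)·n^{1} → ∞; triangles are abundant w.h.p.

E[X] ≈ 17.003175; in regime p = Θ(1/n^{2/3}) E[X] diverges (above the triangle threshold p ~ 1/n).


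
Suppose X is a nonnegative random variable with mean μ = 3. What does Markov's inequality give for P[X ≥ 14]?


μ = E[X] = 3, a = 14.
Markov: P[X ≥ 14] ≤ μ/a = (3)/14 = 3/14.
Numerically: ≈ 0.214.
(Since a = 14 > μ = 3.000, the bound 3/14 is < 1 and informative.)

P[X ≥ 14] ≤ 3/14 ≈ 0.214.


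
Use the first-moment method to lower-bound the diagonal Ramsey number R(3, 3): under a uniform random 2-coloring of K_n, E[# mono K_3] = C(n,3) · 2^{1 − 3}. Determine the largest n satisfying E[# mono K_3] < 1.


We need C(n, 3) · 2^{1 − 3} < 1, i.e. C(n, 3) < 2^{3 − 1} = 4.
Check values of n near the boundary:
  n = 3: C(3, 3) = 1; 1 < 4? YES
  n = 4: C(4, 3) = 4; 4 < 4? NO
The largest n with C(n, 3) < 4 is n = 3 (where E[X] = 1/4 ≈ 0.2500000). Hence R(3, 3) > 3, i.e. R(3, 3) ≥ 4.

Largest n = 3; hence R(3, 3) > 3.


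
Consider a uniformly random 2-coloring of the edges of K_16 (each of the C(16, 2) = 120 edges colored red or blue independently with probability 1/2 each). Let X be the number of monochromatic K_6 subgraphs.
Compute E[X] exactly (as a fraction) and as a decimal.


Let X = Σ_S X_S over the C(16, 6) = 8008 subsets S of size 6, where X_S = 1 if the K_6 on S is monochromatic.
For a fixed S, the K_6 on S has C(6, 2) = 15 edges. P[all 15 edges red] = (1/2)^15, and likewise for blue, so P[monochromatic] = 2·(1/2)^15 = 2^{1 − 15} = 1/16384.
By linearity of expectation: E[X] = C(16, 6) · 2^{1 − 15} = 8008 · 1/16384 = 1001/2048.
Numerically: E[X] ≈ 0.489.

E[X] = C(16,6)·2^(1−C(6,2)) = 1001/2048 ≈ 0.489.


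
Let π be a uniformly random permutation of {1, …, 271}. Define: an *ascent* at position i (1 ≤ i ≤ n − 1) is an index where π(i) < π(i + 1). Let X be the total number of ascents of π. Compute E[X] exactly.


Write X = Σ X_I over i = 1, …, 270, with X_I the indicator of one ascent.
There are 270 indicators.
For each fixed i, the pair (π(i), π(i+1)) is a uniformly random ordered pair of distinct values from {1, …, 271}; by symmetry P[π(i) < π(i+1)] = 1/2.
By linearity: E[X] = 270 · (1/2) = (271 − 1) · (1/2) = 135 ≈ 135.00000.

E[X] = 135 = 135.00000.


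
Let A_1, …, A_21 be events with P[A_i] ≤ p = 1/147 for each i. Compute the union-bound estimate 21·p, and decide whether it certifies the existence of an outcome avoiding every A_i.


Union bound: P[∪_{i=1}^{21} A_i] ≤ Σ_i P[A_i] ≤ 21·p = 21·(1/147) = 1/7.
Numerically: 1/7 ≈ 0.1429.
Is 1/7 < 1? YES.
Since P[∪ A_i] ≤ 1/7 < 1, the complement has P[∩ A_i^c] ≥ 1 − 1/7 = 6/7 > 0, so some outcome avoids every A_i.

21·p = 1/7 ≈ 0.1429; existence CERTIFIED by the union bound.


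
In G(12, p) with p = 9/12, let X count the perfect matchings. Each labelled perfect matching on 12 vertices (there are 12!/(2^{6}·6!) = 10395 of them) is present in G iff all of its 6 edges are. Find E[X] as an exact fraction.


K_12 has 12!/(2^{6}·6!) = 10395 labelled perfect matchings.
For each such perfect matching H, let X_H = 1 if all 6 edges of H are present in G. Then P[X_H = 1] = p^{6} = (3/4)^{6} = 729/4096.
By linearity: E[X] = Σ_H E[X_H] = 10395 · p^{6} = 10395 · 729/4096 = 7577955/4096.
Numerically: E[X] ≈ 1850.1.

E[X] = 10395 · (3/4)^{6} = 7577955/4096 ≈ 1850.1.


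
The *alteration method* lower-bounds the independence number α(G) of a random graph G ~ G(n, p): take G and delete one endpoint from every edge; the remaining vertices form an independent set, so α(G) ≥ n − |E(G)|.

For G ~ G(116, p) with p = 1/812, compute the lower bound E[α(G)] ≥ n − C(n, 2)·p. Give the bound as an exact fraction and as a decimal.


E[|E(G)|] = C(116, 2)·p = 6670 · (1/812) = 115/14.
E[α(G)] ≥ n − E[|E(G)|] = 116 − 115/14 = 1509/14.
Numerically: ≈ 107.785714.
(This is only a lower bound; the true E[α(G)] may be larger.)

E[α(G)] ≥ 1509/14 ≈ 107.785714.


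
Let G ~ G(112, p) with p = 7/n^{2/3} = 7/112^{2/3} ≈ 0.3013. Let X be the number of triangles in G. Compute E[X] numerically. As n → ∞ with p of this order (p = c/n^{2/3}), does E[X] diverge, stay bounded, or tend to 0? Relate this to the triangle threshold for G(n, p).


Number of potential triangles: C(112, 3) = 227920.
Each occurs with probability p³ ≈ (0.3013)³ ≈ 2.734375e-02.
By linearity: E[X] = C(112, 3)·p³ ≈ 227920 · 2.734375e-02 ≈ 6232.1875.
Since α = 2/3 < 1, p = c/n^{2/3} ≫ 1/n is above the triangle threshold p ~ 1/n. Asymptotically E[X] ~ (c³/6)·n^{3(1−α)} = (7³/6)·n^{1} → ∞; triangles are abundant w.h.p.

E[X] ≈ 6232.1875; in regime p = Θ(1/n^{2/3}) E[X] diverges (above the triangle threshold p ~ 1/n).


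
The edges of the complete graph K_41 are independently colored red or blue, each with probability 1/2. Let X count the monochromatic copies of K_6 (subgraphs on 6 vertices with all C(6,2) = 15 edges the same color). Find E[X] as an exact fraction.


Let X = Σ_S X_S over the C(41, 6) = 4496388 subsets S of size 6, where X_S = 1 if the K_6 on S is monochromatic.
For a fixed S, the K_6 on S has C(6, 2) = 15 edges. P[all 15 edges red] = (1/2)^15, and likewise for blue, so P[monochromatic] = 2·(1/2)^15 = 2^{1 − 15} = 1/16384.
By linearity of expectation: E[X] = C(41, 6) · 2^{1 − 15} = 4496388 · 1/16384 = 1124097/4096.
Numerically: E[X] ≈ 274.4377.

E[X] = C(41,6)·2^(1−C(6,2)) = 1124097/4096 ≈ 274.4377.


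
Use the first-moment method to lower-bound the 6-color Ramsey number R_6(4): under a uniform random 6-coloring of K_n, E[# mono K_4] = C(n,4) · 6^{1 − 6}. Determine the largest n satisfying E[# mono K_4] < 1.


We need C(n, 4) · 6^{1 − 6} < 1, i.e. C(n, 4) < 6^{6 − 1} = 7776.
Check values of n near the boundary:
  n = 20: C(20, 4) = 4845; 4845 < 7776? YES
  n = 21: C(21, 4) = 5985; 5985 < 7776? YES
  n = 22: C(22, 4) = 7315; 7315 < 7776? YES
  n = 23: C(23, 4) = 8855; 8855 < 7776? NO
The largest n with C(n, 4) < 7776 is n = 22 (where E[X] = 7315/7776 ≈ 0.941). Hence R_6(4) > 22, i.e. R_6(4) ≥ 23.

Largest n = 22; hence R_6(4) > 22.


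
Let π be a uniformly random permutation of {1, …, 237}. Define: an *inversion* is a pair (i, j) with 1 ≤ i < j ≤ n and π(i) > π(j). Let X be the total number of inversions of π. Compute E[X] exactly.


Write X = Σ X_I over the C(237, 2) = 27966 pairs i < j, with X_I the indicator of one inversion.
There are 27966 indicators.
For each fixed pair i < j, the values π(i) and π(j) are two distinct elements of {1, …, 237} in uniformly random order; by symmetry P[π(i) > π(j)] = 1/2.
By linearity: E[X] = 27966 · (1/2) = C(237, 2) · (1/2) = 27966/2 = 13983 ≈ 13983.000000.

E[X] = 13983 = 13983.000000.


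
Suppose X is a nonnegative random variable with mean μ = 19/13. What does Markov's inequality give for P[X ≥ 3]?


μ = E[X] = 19/13, a = 3.
Markov: P[X ≥ 3] ≤ μ/a = (19/13)/3 = 19/39.
Numerically: ≈ 0.4872.
(Since a = 3 > μ = 1.4615, the bound 19/39 is < 1 and informative.)

P[X ≥ 3] ≤ 19/39 ≈ 0.4872.


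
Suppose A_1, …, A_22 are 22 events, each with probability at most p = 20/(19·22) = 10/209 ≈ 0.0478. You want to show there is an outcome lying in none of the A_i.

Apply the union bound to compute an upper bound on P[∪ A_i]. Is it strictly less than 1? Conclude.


Union bound: P[∪_{i=1}^{22} A_i] ≤ Σ_i P[A_i] ≤ 22·p = 22·(10/209) = 20/19.
Numerically: 20/19 ≈ 1.0526.
Is 20/19 < 1? NO.
Since the bound 20/19 is ≥ 1, the union bound is uninformative here; it does NOT by itself certify existence.

22·p = 20/19 ≈ 1.0526; existence NOT certified by the union bound.


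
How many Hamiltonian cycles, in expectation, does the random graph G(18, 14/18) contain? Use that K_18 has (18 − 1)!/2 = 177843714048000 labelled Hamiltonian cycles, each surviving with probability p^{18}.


K_18 has (18 − 1)!/2 = 177843714048000 labelled Hamiltonian cycles.
For each such Hamiltonian cycle H, let X_H = 1 if all 18 edges of H are present in G. Then P[X_H = 1] = p^{18} = (7/9)^{18} = 1628413597910449/150094635296999121.
By linearity: E[X] = Σ_H E[X_H] = 177843714048000 · p^{18} = 177843714048000 · 1628413597910449/150094635296999121 = 397260798708725298034688000/205891132094649.
Numerically: E[X] ≈ 1.9295e+12.

E[X] = 177843714048000 · (7/9)^{18} = 397260798708725298034688000/205891132094649 ≈ 1.9295e+12.


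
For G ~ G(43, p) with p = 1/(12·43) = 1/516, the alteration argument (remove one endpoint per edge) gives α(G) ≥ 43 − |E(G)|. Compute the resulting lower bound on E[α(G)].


E[|E(G)|] = C(43, 2)·p = 903 · (1/516) = 7/4.
E[α(G)] ≥ n − E[|E(G)|] = 43 − 7/4 = 165/4.
Numerically: ≈ 41.250000.
(This is only a lower bound; the true E[α(G)] may be larger.)

E[α(G)] ≥ 165/4 ≈ 41.250000.


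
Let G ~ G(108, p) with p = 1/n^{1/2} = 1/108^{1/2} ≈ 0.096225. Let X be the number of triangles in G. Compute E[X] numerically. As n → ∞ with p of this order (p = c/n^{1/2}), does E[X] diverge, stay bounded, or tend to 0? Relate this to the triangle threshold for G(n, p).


Number of potential triangles: C(108, 3) = 204156.
Each occurs with probability p³ ≈ (0.096225)³ ≈ 8.9097264e-04.
By linearity: E[X] = C(108, 3)·p³ ≈ 204156 · 8.9097264e-04 ≈ 181.89741.
Since α = 1/2 < 1, p = c/n^{1/2} ≫ 1/n is above the triangle threshold p ~ 1/n. Asymptotically E[X] ~ (c³/6)·n^{3(1−α)} = (1³/6)·n^{1.5} → ∞; triangles are abundant w.h.p.

E[X] ≈ 181.89741; in regime p = Θ(1/n^{1/2}) E[X] diverges (above the triangle threshold p ~ 1/n).


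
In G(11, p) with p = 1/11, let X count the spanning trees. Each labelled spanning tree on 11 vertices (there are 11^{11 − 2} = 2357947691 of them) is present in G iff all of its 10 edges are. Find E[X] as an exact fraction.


K_11 has 11^{11 − 2} = 2357947691 labelled spanning trees.
For each such spanning tree H, let X_H = 1 if all 10 edges of H are present in G. Then P[X_H = 1] = p^{10} = (1/11)^{10} = 1/25937424601.
By linearity: E[X] = Σ_H E[X_H] = 2357947691 · p^{10} = 2357947691 · 1/25937424601 = 1/11.
Numerically: E[X] ≈ 0.0909.

E[X] = 2357947691 · (1/11)^{10} = 1/11 ≈ 0.0909.


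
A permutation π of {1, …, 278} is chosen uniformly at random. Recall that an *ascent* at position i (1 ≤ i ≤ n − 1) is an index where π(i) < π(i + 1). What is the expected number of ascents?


Write X = Σ X_I over i = 1, …, 277, with X_I the indicator of one ascent.
There are 277 indicators.
For each fixed i, the pair (π(i), π(i+1)) is a uniformly random ordered pair of distinct values from {1, …, 278}; by symmetry P[π(i) < π(i+1)] = 1/2.
By linearity: E[X] = 277 · (1/2) = (278 − 1) · (1/2) = 277/2 ≈ 138.500000.

E[X] = 277/2 = 138.500000.


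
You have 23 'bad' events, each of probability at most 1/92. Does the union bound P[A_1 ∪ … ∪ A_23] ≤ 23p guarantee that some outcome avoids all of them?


Union bound: P[∪_{i=1}^{23} A_i] ≤ Σ_i P[A_i] ≤ 23·p = 23·(1/92) = 1/4.
Numerically: 1/4 ≈ 0.250.
Is 1/4 < 1? YES.
Since P[∪ A_i] ≤ 1/4 < 1, the complement has P[∩ A_i^c] ≥ 1 − 1/4 = 3/4 > 0, so some outcome avoids every A_i.

23·p = 1/4 ≈ 0.250; existence CERTIFIED by the union bound.


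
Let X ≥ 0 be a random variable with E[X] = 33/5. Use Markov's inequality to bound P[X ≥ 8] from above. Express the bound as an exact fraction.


μ = E[X] = 33/5, a = 8.
Markov: P[X ≥ 8] ≤ μ/a = (33/5)/8 = 33/40.
Numerically: ≈ 0.825.
(Since a = 8 > μ = 6.600, the bound 33/40 is < 1 and informative.)

P[X ≥ 8] ≤ 33/40 ≈ 0.825.


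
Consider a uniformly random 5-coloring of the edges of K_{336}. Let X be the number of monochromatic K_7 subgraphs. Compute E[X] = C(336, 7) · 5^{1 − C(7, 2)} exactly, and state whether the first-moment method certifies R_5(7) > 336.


E[X] = C(336, 7) · 5^{1 − 21} = 90079147136880 · 5^{−20} = 90079147136880/95367431640625.
As a reduced fraction: E[X] = 18015829427376/19073486328125 ≈ 0.945.
Is E[X] < 1? YES.
Since E[X] < 1, there exists a 5-coloring of K_{336} with no monochromatic K_7; hence R_5(7) > 336.

E[X] = 18015829427376/19073486328125 ≈ 0.945; E[X] < 1, so R_5(7) > 336.


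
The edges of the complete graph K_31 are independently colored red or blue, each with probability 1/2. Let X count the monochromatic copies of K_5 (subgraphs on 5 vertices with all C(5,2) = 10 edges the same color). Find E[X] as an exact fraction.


Let X = Σ_S X_S over the C(31, 5) = 169911 subsets S of size 5, where X_S = 1 if the K_5 on S is monochromatic.
For a fixed S, the K_5 on S has C(5, 2) = 10 edges. P[all 10 edges red] = (1/2)^10, and likewise for blue, so P[monochromatic] = 2·(1/2)^10 = 2^{1 − 10} = 1/512.
By linearity: E[X] = C(31, 5) · 2^{1 − 10} = 169911 · 1/512 = 169911/512.
Numerically: E[X] ≈ 331.857422.

E[X] = C(31,5)·2^(1−C(5,2)) = 169911/512 ≈ 331.857422.


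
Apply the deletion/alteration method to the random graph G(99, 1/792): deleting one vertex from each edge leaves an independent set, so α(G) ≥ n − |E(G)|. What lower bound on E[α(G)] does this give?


E[|E(G)|] = C(99, 2)·p = 4851 · (1/792) = 49/8.
E[α(G)] ≥ n − E[|E(G)|] = 99 − 49/8 = 743/8.
Numerically: ≈ 92.8750.
(This is only a lower bound; the true E[α(G)] may be larger.)

E[α(G)] ≥ 743/8 ≈ 92.8750.


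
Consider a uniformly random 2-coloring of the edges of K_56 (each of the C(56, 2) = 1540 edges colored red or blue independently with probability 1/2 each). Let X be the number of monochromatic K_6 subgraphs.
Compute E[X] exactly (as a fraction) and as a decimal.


Let X = Σ_S X_S over the C(56, 6) = 32468436 subsets S of size 6, where X_S = 1 if the K_6 on S is monochromatic.
For a fixed S, the K_6 on S has C(6, 2) = 15 edges. P[all 15 edges red] = (1/2)^15, and likewise for blue, so P[monochromatic] = 2·(1/2)^15 = 2^{1 − 15} = 1/16384.
Summing: E[X] = C(56, 6) · 2^{1 − 15} = 32468436 · 1/16384 = 8117109/4096.
Numerically: E[X] ≈ 1981.7161.

E[X] = C(56,6)·2^(1−C(6,2)) = 8117109/4096 ≈ 1981.7161.


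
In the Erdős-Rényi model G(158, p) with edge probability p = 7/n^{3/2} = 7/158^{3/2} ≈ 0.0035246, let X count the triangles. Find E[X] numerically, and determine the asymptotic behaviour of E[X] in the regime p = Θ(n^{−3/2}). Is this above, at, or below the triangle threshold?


Number of potential triangles: C(158, 3) = 644956.
Each occurs with probability p³ ≈ (0.0035246)³ ≈ 4.3786197e-08.
By linearity: E[X] = C(158, 3)·p³ ≈ 644956 · 4.3786197e-08 ≈ 0.02824.
Since α = 3/2 > 1, p = c/n^{3/2} = o(1/n) is below the triangle threshold p ~ 1/n. Asymptotically E[X] ~ (c³/6)·n^{3(1−α)} = (7³/6)·n^{-1.5} → 0, so by Markov's inequality G has no triangles w.h.p.

E[X] ≈ 0.02824; in regime p = Θ(1/n^{3/2}) E[X] tends to 0 (below the triangle threshold p ~ 1/n).


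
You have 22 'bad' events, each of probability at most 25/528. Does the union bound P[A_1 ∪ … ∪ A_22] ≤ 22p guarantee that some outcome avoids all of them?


Union bound: P[∪_{i=1}^{22} A_i] ≤ Σ_i P[A_i] ≤ 22·p = 22·(25/528) = 25/24.
Numerically: 25/24 ≈ 1.041667.
Is 25/24 < 1? NO.
Since the bound 25/24 is ≥ 1, the union bound is uninformative here; it does NOT by itself certify existence.

22·p = 25/24 ≈ 1.041667; existence NOT certified by the union bound.
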